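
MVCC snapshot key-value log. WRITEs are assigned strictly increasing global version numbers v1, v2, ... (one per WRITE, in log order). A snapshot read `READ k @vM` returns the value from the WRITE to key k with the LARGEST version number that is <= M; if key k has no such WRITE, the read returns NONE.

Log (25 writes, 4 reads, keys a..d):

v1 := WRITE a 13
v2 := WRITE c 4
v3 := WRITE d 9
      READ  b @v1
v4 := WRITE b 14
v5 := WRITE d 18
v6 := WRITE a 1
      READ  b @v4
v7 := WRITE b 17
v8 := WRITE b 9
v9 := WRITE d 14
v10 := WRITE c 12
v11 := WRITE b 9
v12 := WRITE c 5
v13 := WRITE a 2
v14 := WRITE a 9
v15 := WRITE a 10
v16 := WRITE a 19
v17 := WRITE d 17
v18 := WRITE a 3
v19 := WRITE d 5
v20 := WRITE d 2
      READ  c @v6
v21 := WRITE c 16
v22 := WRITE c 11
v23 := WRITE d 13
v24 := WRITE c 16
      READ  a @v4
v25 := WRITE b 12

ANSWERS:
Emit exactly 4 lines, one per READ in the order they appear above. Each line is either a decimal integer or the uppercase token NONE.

v1: WRITE a=13  (a history now [(1, 13)])
v2: WRITE c=4  (c history now [(2, 4)])
v3: WRITE d=9  (d history now [(3, 9)])
READ b @v1: history=[] -> no version <= 1 -> NONE
v4: WRITE b=14  (b history now [(4, 14)])
v5: WRITE d=18  (d history now [(3, 9), (5, 18)])
v6: WRITE a=1  (a history now [(1, 13), (6, 1)])
READ b @v4: history=[(4, 14)] -> pick v4 -> 14
v7: WRITE b=17  (b history now [(4, 14), (7, 17)])
v8: WRITE b=9  (b history now [(4, 14), (7, 17), (8, 9)])
v9: WRITE d=14  (d history now [(3, 9), (5, 18), (9, 14)])
v10: WRITE c=12  (c history now [(2, 4), (10, 12)])
v11: WRITE b=9  (b history now [(4, 14), (7, 17), (8, 9), (11, 9)])
v12: WRITE c=5  (c history now [(2, 4), (10, 12), (12, 5)])
v13: WRITE a=2  (a history now [(1, 13), (6, 1), (13, 2)])
v14: WRITE a=9  (a history now [(1, 13), (6, 1), (13, 2), (14, 9)])
v15: WRITE a=10  (a history now [(1, 13), (6, 1), (13, 2), (14, 9), (15, 10)])
v16: WRITE a=19  (a history now [(1, 13), (6, 1), (13, 2), (14, 9), (15, 10), (16, 19)])
v17: WRITE d=17  (d history now [(3, 9), (5, 18), (9, 14), (17, 17)])
v18: WRITE a=3  (a history now [(1, 13), (6, 1), (13, 2), (14, 9), (15, 10), (16, 19), (18, 3)])
v19: WRITE d=5  (d history now [(3, 9), (5, 18), (9, 14), (17, 17), (19, 5)])
v20: WRITE d=2  (d history now [(3, 9), (5, 18), (9, 14), (17, 17), (19, 5), (20, 2)])
READ c @v6: history=[(2, 4), (10, 12), (12, 5)] -> pick v2 -> 4
v21: WRITE c=16  (c history now [(2, 4), (10, 12), (12, 5), (21, 16)])
v22: WRITE c=11  (c history now [(2, 4), (10, 12), (12, 5), (21, 16), (22, 11)])
v23: WRITE d=13  (d history now [(3, 9), (5, 18), (9, 14), (17, 17), (19, 5), (20, 2), (23, 13)])
v24: WRITE c=16  (c history now [(2, 4), (10, 12), (12, 5), (21, 16), (22, 11), (24, 16)])
READ a @v4: history=[(1, 13), (6, 1), (13, 2), (14, 9), (15, 10), (16, 19), (18, 3)] -> pick v1 -> 13
v25: WRITE b=12  (b history now [(4, 14), (7, 17), (8, 9), (11, 9), (25, 12)])

Answer: NONE
14
4
13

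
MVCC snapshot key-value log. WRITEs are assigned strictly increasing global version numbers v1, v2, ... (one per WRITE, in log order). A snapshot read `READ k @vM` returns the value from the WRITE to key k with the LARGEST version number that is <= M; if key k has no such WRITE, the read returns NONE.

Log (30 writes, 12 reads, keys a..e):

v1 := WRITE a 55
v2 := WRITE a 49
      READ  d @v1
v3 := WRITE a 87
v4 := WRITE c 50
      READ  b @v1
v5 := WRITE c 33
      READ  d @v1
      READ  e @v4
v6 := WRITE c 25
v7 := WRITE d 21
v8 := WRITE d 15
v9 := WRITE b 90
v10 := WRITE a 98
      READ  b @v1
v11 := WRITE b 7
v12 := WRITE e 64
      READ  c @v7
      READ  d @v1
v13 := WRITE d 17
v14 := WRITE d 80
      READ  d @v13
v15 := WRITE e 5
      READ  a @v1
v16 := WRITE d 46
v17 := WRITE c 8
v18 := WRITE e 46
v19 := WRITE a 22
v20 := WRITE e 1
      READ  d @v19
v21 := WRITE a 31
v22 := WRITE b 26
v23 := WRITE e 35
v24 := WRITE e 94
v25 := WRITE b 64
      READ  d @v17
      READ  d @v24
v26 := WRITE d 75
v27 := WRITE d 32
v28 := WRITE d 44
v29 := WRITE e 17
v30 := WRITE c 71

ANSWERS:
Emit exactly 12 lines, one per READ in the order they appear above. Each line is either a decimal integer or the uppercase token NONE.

v1: WRITE a=55  (a history now [(1, 55)])
v2: WRITE a=49  (a history now [(1, 55), (2, 49)])
READ d @v1: history=[] -> no version <= 1 -> NONE
v3: WRITE a=87  (a history now [(1, 55), (2, 49), (3, 87)])
v4: WRITE c=50  (c history now [(4, 50)])
READ b @v1: history=[] -> no version <= 1 -> NONE
v5: WRITE c=33  (c history now [(4, 50), (5, 33)])
READ d @v1: history=[] -> no version <= 1 -> NONE
READ e @v4: history=[] -> no version <= 4 -> NONE
v6: WRITE c=25  (c history now [(4, 50), (5, 33), (6, 25)])
v7: WRITE d=21  (d history now [(7, 21)])
v8: WRITE d=15  (d history now [(7, 21), (8, 15)])
v9: WRITE b=90  (b history now [(9, 90)])
v10: WRITE a=98  (a history now [(1, 55), (2, 49), (3, 87), (10, 98)])
READ b @v1: history=[(9, 90)] -> no version <= 1 -> NONE
v11: WRITE b=7  (b history now [(9, 90), (11, 7)])
v12: WRITE e=64  (e history now [(12, 64)])
READ c @v7: history=[(4, 50), (5, 33), (6, 25)] -> pick v6 -> 25
READ d @v1: history=[(7, 21), (8, 15)] -> no version <= 1 -> NONE
v13: WRITE d=17  (d history now [(7, 21), (8, 15), (13, 17)])
v14: WRITE d=80  (d history now [(7, 21), (8, 15), (13, 17), (14, 80)])
READ d @v13: history=[(7, 21), (8, 15), (13, 17), (14, 80)] -> pick v13 -> 17
v15: WRITE e=5  (e history now [(12, 64), (15, 5)])
READ a @v1: history=[(1, 55), (2, 49), (3, 87), (10, 98)] -> pick v1 -> 55
v16: WRITE d=46  (d history now [(7, 21), (8, 15), (13, 17), (14, 80), (16, 46)])
v17: WRITE c=8  (c history now [(4, 50), (5, 33), (6, 25), (17, 8)])
v18: WRITE e=46  (e history now [(12, 64), (15, 5), (18, 46)])
v19: WRITE a=22  (a history now [(1, 55), (2, 49), (3, 87), (10, 98), (19, 22)])
v20: WRITE e=1  (e history now [(12, 64), (15, 5), (18, 46), (20, 1)])
READ d @v19: history=[(7, 21), (8, 15), (13, 17), (14, 80), (16, 46)] -> pick v16 -> 46
v21: WRITE a=31  (a history now [(1, 55), (2, 49), (3, 87), (10, 98), (19, 22), (21, 31)])
v22: WRITE b=26  (b history now [(9, 90), (11, 7), (22, 26)])
v23: WRITE e=35  (e history now [(12, 64), (15, 5), (18, 46), (20, 1), (23, 35)])
v24: WRITE e=94  (e history now [(12, 64), (15, 5), (18, 46), (20, 1), (23, 35), (24, 94)])
v25: WRITE b=64  (b history now [(9, 90), (11, 7), (22, 26), (25, 64)])
READ d @v17: history=[(7, 21), (8, 15), (13, 17), (14, 80), (16, 46)] -> pick v16 -> 46
READ d @v24: history=[(7, 21), (8, 15), (13, 17), (14, 80), (16, 46)] -> pick v16 -> 46
v26: WRITE d=75  (d history now [(7, 21), (8, 15), (13, 17), (14, 80), (16, 46), (26, 75)])
v27: WRITE d=32  (d history now [(7, 21), (8, 15), (13, 17), (14, 80), (16, 46), (26, 75), (27, 32)])
v28: WRITE d=44  (d history now [(7, 21), (8, 15), (13, 17), (14, 80), (16, 46), (26, 75), (27, 32), (28, 44)])
v29: WRITE e=17  (e history now [(12, 64), (15, 5), (18, 46), (20, 1), (23, 35), (24, 94), (29, 17)])
v30: WRITE c=71  (c history now [(4, 50), (5, 33), (6, 25), (17, 8), (30, 71)])

Answer: NONE
NONE
NONE
NONE
NONE
25
NONE
17
55
46
46
46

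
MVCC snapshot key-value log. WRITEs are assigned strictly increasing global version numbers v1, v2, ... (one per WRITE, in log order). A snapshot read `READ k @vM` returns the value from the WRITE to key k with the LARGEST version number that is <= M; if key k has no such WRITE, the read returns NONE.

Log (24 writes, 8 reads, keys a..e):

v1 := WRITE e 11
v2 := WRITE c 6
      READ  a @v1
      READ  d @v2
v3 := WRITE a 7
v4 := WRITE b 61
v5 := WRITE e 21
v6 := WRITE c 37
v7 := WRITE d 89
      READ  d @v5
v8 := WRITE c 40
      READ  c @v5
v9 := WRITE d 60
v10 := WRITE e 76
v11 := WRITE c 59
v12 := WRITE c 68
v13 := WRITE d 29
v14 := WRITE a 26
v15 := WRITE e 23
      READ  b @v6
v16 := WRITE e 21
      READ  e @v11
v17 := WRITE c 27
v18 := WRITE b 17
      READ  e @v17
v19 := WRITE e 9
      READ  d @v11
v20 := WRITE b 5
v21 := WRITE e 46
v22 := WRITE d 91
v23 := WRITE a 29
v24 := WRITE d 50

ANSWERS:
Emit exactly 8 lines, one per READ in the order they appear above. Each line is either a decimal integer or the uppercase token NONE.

Answer: NONE
NONE
NONE
6
61
76
21
60

Derivation:
v1: WRITE e=11  (e history now [(1, 11)])
v2: WRITE c=6  (c history now [(2, 6)])
READ a @v1: history=[] -> no version <= 1 -> NONE
READ d @v2: history=[] -> no version <= 2 -> NONE
v3: WRITE a=7  (a history now [(3, 7)])
v4: WRITE b=61  (b history now [(4, 61)])
v5: WRITE e=21  (e history now [(1, 11), (5, 21)])
v6: WRITE c=37  (c history now [(2, 6), (6, 37)])
v7: WRITE d=89  (d history now [(7, 89)])
READ d @v5: history=[(7, 89)] -> no version <= 5 -> NONE
v8: WRITE c=40  (c history now [(2, 6), (6, 37), (8, 40)])
READ c @v5: history=[(2, 6), (6, 37), (8, 40)] -> pick v2 -> 6
v9: WRITE d=60  (d history now [(7, 89), (9, 60)])
v10: WRITE e=76  (e history now [(1, 11), (5, 21), (10, 76)])
v11: WRITE c=59  (c history now [(2, 6), (6, 37), (8, 40), (11, 59)])
v12: WRITE c=68  (c history now [(2, 6), (6, 37), (8, 40), (11, 59), (12, 68)])
v13: WRITE d=29  (d history now [(7, 89), (9, 60), (13, 29)])
v14: WRITE a=26  (a history now [(3, 7), (14, 26)])
v15: WRITE e=23  (e history now [(1, 11), (5, 21), (10, 76), (15, 23)])
READ b @v6: history=[(4, 61)] -> pick v4 -> 61
v16: WRITE e=21  (e history now [(1, 11), (5, 21), (10, 76), (15, 23), (16, 21)])
READ e @v11: history=[(1, 11), (5, 21), (10, 76), (15, 23), (16, 21)] -> pick v10 -> 76
v17: WRITE c=27  (c history now [(2, 6), (6, 37), (8, 40), (11, 59), (12, 68), (17, 27)])
v18: WRITE b=17  (b history now [(4, 61), (18, 17)])
READ e @v17: history=[(1, 11), (5, 21), (10, 76), (15, 23), (16, 21)] -> pick v16 -> 21
v19: WRITE e=9  (e history now [(1, 11), (5, 21), (10, 76), (15, 23), (16, 21), (19, 9)])
READ d @v11: history=[(7, 89), (9, 60), (13, 29)] -> pick v9 -> 60
v20: WRITE b=5  (b history now [(4, 61), (18, 17), (20, 5)])
v21: WRITE e=46  (e history now [(1, 11), (5, 21), (10, 76), (15, 23), (16, 21), (19, 9), (21, 46)])
v22: WRITE d=91  (d history now [(7, 89), (9, 60), (13, 29), (22, 91)])
v23: WRITE a=29  (a history now [(3, 7), (14, 26), (23, 29)])
v24: WRITE d=50  (d history now [(7, 89), (9, 60), (13, 29), (22, 91), (24, 50)])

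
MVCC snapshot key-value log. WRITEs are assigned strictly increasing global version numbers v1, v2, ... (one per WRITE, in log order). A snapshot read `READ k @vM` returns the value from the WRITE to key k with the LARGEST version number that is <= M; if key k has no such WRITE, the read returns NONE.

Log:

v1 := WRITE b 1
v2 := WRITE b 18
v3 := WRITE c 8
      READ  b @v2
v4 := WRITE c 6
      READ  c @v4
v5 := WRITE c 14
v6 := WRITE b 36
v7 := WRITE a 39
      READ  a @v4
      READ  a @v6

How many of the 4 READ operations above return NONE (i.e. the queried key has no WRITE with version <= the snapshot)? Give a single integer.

v1: WRITE b=1  (b history now [(1, 1)])
v2: WRITE b=18  (b history now [(1, 1), (2, 18)])
v3: WRITE c=8  (c history now [(3, 8)])
READ b @v2: history=[(1, 1), (2, 18)] -> pick v2 -> 18
v4: WRITE c=6  (c history now [(3, 8), (4, 6)])
READ c @v4: history=[(3, 8), (4, 6)] -> pick v4 -> 6
v5: WRITE c=14  (c history now [(3, 8), (4, 6), (5, 14)])
v6: WRITE b=36  (b history now [(1, 1), (2, 18), (6, 36)])
v7: WRITE a=39  (a history now [(7, 39)])
READ a @v4: history=[(7, 39)] -> no version <= 4 -> NONE
READ a @v6: history=[(7, 39)] -> no version <= 6 -> NONE
Read results in order: ['18', '6', 'NONE', 'NONE']
NONE count = 2

Answer: 2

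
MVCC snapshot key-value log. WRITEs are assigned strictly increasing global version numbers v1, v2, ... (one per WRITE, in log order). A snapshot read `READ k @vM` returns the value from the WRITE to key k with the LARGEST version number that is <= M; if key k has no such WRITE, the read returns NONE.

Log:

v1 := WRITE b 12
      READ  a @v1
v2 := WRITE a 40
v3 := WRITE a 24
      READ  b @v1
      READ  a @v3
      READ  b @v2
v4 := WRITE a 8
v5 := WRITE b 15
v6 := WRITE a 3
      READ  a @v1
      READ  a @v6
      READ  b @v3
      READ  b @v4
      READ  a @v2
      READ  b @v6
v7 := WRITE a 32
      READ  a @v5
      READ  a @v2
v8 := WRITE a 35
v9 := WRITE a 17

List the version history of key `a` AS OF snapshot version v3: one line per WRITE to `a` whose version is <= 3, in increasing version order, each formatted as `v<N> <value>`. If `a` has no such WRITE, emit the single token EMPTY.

Answer: v2 40
v3 24

Derivation:
Scan writes for key=a with version <= 3:
  v1 WRITE b 12 -> skip
  v2 WRITE a 40 -> keep
  v3 WRITE a 24 -> keep
  v4 WRITE a 8 -> drop (> snap)
  v5 WRITE b 15 -> skip
  v6 WRITE a 3 -> drop (> snap)
  v7 WRITE a 32 -> drop (> snap)
  v8 WRITE a 35 -> drop (> snap)
  v9 WRITE a 17 -> drop (> snap)
Collected: [(2, 40), (3, 24)]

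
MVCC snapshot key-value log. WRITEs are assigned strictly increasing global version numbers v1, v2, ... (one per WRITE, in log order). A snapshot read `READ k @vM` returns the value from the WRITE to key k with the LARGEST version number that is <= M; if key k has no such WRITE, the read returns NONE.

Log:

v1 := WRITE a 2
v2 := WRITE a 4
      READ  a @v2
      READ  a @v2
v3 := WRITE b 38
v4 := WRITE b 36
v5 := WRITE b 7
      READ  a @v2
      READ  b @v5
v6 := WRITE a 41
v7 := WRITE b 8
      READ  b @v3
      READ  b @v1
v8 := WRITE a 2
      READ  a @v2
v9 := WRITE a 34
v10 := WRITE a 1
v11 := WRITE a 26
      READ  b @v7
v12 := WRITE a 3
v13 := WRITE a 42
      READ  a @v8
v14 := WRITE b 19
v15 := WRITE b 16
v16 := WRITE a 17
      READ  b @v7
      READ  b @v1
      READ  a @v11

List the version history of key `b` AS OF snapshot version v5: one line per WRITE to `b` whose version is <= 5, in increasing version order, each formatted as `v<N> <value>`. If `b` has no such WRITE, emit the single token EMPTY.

Scan writes for key=b with version <= 5:
  v1 WRITE a 2 -> skip
  v2 WRITE a 4 -> skip
  v3 WRITE b 38 -> keep
  v4 WRITE b 36 -> keep
  v5 WRITE b 7 -> keep
  v6 WRITE a 41 -> skip
  v7 WRITE b 8 -> drop (> snap)
  v8 WRITE a 2 -> skip
  v9 WRITE a 34 -> skip
  v10 WRITE a 1 -> skip
  v11 WRITE a 26 -> skip
  v12 WRITE a 3 -> skip
  v13 WRITE a 42 -> skip
  v14 WRITE b 19 -> drop (> snap)
  v15 WRITE b 16 -> drop (> snap)
  v16 WRITE a 17 -> skip
Collected: [(3, 38), (4, 36), (5, 7)]

Answer: v3 38
v4 36
v5 7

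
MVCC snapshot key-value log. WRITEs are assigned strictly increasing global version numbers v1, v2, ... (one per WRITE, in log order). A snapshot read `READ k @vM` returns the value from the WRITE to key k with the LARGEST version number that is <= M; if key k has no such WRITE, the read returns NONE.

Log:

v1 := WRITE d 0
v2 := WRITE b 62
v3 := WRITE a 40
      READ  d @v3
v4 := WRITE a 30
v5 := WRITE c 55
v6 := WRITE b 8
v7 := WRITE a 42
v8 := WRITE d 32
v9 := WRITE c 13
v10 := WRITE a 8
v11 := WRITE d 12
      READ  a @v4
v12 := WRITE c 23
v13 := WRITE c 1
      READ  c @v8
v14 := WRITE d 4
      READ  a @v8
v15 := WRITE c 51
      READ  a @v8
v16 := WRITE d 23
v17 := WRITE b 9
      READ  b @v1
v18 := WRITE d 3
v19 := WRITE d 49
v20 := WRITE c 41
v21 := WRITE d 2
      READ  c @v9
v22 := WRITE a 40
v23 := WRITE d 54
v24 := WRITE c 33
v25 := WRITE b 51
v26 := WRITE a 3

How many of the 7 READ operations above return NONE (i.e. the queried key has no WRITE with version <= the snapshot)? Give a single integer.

v1: WRITE d=0  (d history now [(1, 0)])
v2: WRITE b=62  (b history now [(2, 62)])
v3: WRITE a=40  (a history now [(3, 40)])
READ d @v3: history=[(1, 0)] -> pick v1 -> 0
v4: WRITE a=30  (a history now [(3, 40), (4, 30)])
v5: WRITE c=55  (c history now [(5, 55)])
v6: WRITE b=8  (b history now [(2, 62), (6, 8)])
v7: WRITE a=42  (a history now [(3, 40), (4, 30), (7, 42)])
v8: WRITE d=32  (d history now [(1, 0), (8, 32)])
v9: WRITE c=13  (c history now [(5, 55), (9, 13)])
v10: WRITE a=8  (a history now [(3, 40), (4, 30), (7, 42), (10, 8)])
v11: WRITE d=12  (d history now [(1, 0), (8, 32), (11, 12)])
READ a @v4: history=[(3, 40), (4, 30), (7, 42), (10, 8)] -> pick v4 -> 30
v12: WRITE c=23  (c history now [(5, 55), (9, 13), (12, 23)])
v13: WRITE c=1  (c history now [(5, 55), (9, 13), (12, 23), (13, 1)])
READ c @v8: history=[(5, 55), (9, 13), (12, 23), (13, 1)] -> pick v5 -> 55
v14: WRITE d=4  (d history now [(1, 0), (8, 32), (11, 12), (14, 4)])
READ a @v8: history=[(3, 40), (4, 30), (7, 42), (10, 8)] -> pick v7 -> 42
v15: WRITE c=51  (c history now [(5, 55), (9, 13), (12, 23), (13, 1), (15, 51)])
READ a @v8: history=[(3, 40), (4, 30), (7, 42), (10, 8)] -> pick v7 -> 42
v16: WRITE d=23  (d history now [(1, 0), (8, 32), (11, 12), (14, 4), (16, 23)])
v17: WRITE b=9  (b history now [(2, 62), (6, 8), (17, 9)])
READ b @v1: history=[(2, 62), (6, 8), (17, 9)] -> no version <= 1 -> NONE
v18: WRITE d=3  (d history now [(1, 0), (8, 32), (11, 12), (14, 4), (16, 23), (18, 3)])
v19: WRITE d=49  (d history now [(1, 0), (8, 32), (11, 12), (14, 4), (16, 23), (18, 3), (19, 49)])
v20: WRITE c=41  (c history now [(5, 55), (9, 13), (12, 23), (13, 1), (15, 51), (20, 41)])
v21: WRITE d=2  (d history now [(1, 0), (8, 32), (11, 12), (14, 4), (16, 23), (18, 3), (19, 49), (21, 2)])
READ c @v9: history=[(5, 55), (9, 13), (12, 23), (13, 1), (15, 51), (20, 41)] -> pick v9 -> 13
v22: WRITE a=40  (a history now [(3, 40), (4, 30), (7, 42), (10, 8), (22, 40)])
v23: WRITE d=54  (d history now [(1, 0), (8, 32), (11, 12), (14, 4), (16, 23), (18, 3), (19, 49), (21, 2), (23, 54)])
v24: WRITE c=33  (c history now [(5, 55), (9, 13), (12, 23), (13, 1), (15, 51), (20, 41), (24, 33)])
v25: WRITE b=51  (b history now [(2, 62), (6, 8), (17, 9), (25, 51)])
v26: WRITE a=3  (a history now [(3, 40), (4, 30), (7, 42), (10, 8), (22, 40), (26, 3)])
Read results in order: ['0', '30', '55', '42', '42', 'NONE', '13']
NONE count = 1

Answer: 1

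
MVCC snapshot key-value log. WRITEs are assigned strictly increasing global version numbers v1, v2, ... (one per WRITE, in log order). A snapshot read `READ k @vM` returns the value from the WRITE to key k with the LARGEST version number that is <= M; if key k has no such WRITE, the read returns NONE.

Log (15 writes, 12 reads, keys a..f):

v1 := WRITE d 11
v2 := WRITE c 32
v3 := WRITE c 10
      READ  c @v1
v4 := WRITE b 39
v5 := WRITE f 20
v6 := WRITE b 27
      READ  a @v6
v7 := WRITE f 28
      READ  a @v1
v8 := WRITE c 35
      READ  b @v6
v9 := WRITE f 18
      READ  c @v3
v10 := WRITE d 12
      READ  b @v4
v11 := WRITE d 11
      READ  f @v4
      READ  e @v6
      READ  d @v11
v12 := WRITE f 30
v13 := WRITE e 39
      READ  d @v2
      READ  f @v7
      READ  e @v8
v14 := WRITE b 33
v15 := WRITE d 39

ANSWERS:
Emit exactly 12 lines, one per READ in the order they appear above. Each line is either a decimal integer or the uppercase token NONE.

Answer: NONE
NONE
NONE
27
10
39
NONE
NONE
11
11
28
NONE

Derivation:
v1: WRITE d=11  (d history now [(1, 11)])
v2: WRITE c=32  (c history now [(2, 32)])
v3: WRITE c=10  (c history now [(2, 32), (3, 10)])
READ c @v1: history=[(2, 32), (3, 10)] -> no version <= 1 -> NONE
v4: WRITE b=39  (b history now [(4, 39)])
v5: WRITE f=20  (f history now [(5, 20)])
v6: WRITE b=27  (b history now [(4, 39), (6, 27)])
READ a @v6: history=[] -> no version <= 6 -> NONE
v7: WRITE f=28  (f history now [(5, 20), (7, 28)])
READ a @v1: history=[] -> no version <= 1 -> NONE
v8: WRITE c=35  (c history now [(2, 32), (3, 10), (8, 35)])
READ b @v6: history=[(4, 39), (6, 27)] -> pick v6 -> 27
v9: WRITE f=18  (f history now [(5, 20), (7, 28), (9, 18)])
READ c @v3: history=[(2, 32), (3, 10), (8, 35)] -> pick v3 -> 10
v10: WRITE d=12  (d history now [(1, 11), (10, 12)])
READ b @v4: history=[(4, 39), (6, 27)] -> pick v4 -> 39
v11: WRITE d=11  (d history now [(1, 11), (10, 12), (11, 11)])
READ f @v4: history=[(5, 20), (7, 28), (9, 18)] -> no version <= 4 -> NONE
READ e @v6: history=[] -> no version <= 6 -> NONE
READ d @v11: history=[(1, 11), (10, 12), (11, 11)] -> pick v11 -> 11
v12: WRITE f=30  (f history now [(5, 20), (7, 28), (9, 18), (12, 30)])
v13: WRITE e=39  (e history now [(13, 39)])
READ d @v2: history=[(1, 11), (10, 12), (11, 11)] -> pick v1 -> 11
READ f @v7: history=[(5, 20), (7, 28), (9, 18), (12, 30)] -> pick v7 -> 28
READ e @v8: history=[(13, 39)] -> no version <= 8 -> NONE
v14: WRITE b=33  (b history now [(4, 39), (6, 27), (14, 33)])
v15: WRITE d=39  (d history now [(1, 11), (10, 12), (11, 11), (15, 39)])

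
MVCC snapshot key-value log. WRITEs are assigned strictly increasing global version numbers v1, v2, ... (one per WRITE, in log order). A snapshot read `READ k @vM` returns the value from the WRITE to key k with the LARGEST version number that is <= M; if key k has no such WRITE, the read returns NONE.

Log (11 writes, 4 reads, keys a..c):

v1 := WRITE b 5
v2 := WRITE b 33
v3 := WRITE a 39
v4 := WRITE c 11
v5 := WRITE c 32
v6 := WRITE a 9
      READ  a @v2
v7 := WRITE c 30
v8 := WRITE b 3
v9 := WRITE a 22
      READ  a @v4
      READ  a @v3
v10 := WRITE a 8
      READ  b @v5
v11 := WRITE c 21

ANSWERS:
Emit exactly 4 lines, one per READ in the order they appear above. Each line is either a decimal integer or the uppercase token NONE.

Answer: NONE
39
39
33

Derivation:
v1: WRITE b=5  (b history now [(1, 5)])
v2: WRITE b=33  (b history now [(1, 5), (2, 33)])
v3: WRITE a=39  (a history now [(3, 39)])
v4: WRITE c=11  (c history now [(4, 11)])
v5: WRITE c=32  (c history now [(4, 11), (5, 32)])
v6: WRITE a=9  (a history now [(3, 39), (6, 9)])
READ a @v2: history=[(3, 39), (6, 9)] -> no version <= 2 -> NONE
v7: WRITE c=30  (c history now [(4, 11), (5, 32), (7, 30)])
v8: WRITE b=3  (b history now [(1, 5), (2, 33), (8, 3)])
v9: WRITE a=22  (a history now [(3, 39), (6, 9), (9, 22)])
READ a @v4: history=[(3, 39), (6, 9), (9, 22)] -> pick v3 -> 39
READ a @v3: history=[(3, 39), (6, 9), (9, 22)] -> pick v3 -> 39
v10: WRITE a=8  (a history now [(3, 39), (6, 9), (9, 22), (10, 8)])
READ b @v5: history=[(1, 5), (2, 33), (8, 3)] -> pick v2 -> 33
v11: WRITE c=21  (c history now [(4, 11), (5, 32), (7, 30), (11, 21)])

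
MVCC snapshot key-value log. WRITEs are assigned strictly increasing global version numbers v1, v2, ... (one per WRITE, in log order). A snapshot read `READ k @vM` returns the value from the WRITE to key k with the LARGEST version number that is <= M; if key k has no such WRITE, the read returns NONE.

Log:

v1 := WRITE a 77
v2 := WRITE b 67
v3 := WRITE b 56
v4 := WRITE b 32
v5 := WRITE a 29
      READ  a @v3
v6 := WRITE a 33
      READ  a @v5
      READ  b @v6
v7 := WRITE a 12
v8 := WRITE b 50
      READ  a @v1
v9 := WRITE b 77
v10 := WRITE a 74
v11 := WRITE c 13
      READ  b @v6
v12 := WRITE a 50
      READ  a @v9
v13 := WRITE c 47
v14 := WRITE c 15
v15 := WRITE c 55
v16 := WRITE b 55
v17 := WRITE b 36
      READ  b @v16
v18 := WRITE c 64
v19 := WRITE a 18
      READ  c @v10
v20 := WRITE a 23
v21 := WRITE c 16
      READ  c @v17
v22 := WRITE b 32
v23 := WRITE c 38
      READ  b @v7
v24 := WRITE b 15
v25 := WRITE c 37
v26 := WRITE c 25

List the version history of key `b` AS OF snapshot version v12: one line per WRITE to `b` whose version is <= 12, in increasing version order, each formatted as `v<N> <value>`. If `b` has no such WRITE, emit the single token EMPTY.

Scan writes for key=b with version <= 12:
  v1 WRITE a 77 -> skip
  v2 WRITE b 67 -> keep
  v3 WRITE b 56 -> keep
  v4 WRITE b 32 -> keep
  v5 WRITE a 29 -> skip
  v6 WRITE a 33 -> skip
  v7 WRITE a 12 -> skip
  v8 WRITE b 50 -> keep
  v9 WRITE b 77 -> keep
  v10 WRITE a 74 -> skip
  v11 WRITE c 13 -> skip
  v12 WRITE a 50 -> skip
  v13 WRITE c 47 -> skip
  v14 WRITE c 15 -> skip
  v15 WRITE c 55 -> skip
  v16 WRITE b 55 -> drop (> snap)
  v17 WRITE b 36 -> drop (> snap)
  v18 WRITE c 64 -> skip
  v19 WRITE a 18 -> skip
  v20 WRITE a 23 -> skip
  v21 WRITE c 16 -> skip
  v22 WRITE b 32 -> drop (> snap)
  v23 WRITE c 38 -> skip
  v24 WRITE b 15 -> drop (> snap)
  v25 WRITE c 37 -> skip
  v26 WRITE c 25 -> skip
Collected: [(2, 67), (3, 56), (4, 32), (8, 50), (9, 77)]

Answer: v2 67
v3 56
v4 32
v8 50
v9 77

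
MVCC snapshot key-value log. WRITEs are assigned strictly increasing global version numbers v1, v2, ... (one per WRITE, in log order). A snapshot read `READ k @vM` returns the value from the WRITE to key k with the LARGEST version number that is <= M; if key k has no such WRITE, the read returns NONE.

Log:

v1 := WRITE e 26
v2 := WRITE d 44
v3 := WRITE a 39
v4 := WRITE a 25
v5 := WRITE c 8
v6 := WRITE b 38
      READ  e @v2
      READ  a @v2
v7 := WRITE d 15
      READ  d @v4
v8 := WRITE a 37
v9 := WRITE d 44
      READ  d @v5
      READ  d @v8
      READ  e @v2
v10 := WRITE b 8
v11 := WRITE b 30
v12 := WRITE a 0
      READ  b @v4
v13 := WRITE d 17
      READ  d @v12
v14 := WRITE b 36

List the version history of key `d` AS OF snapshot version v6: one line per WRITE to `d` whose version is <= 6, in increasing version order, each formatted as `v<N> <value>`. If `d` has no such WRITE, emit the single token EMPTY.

Answer: v2 44

Derivation:
Scan writes for key=d with version <= 6:
  v1 WRITE e 26 -> skip
  v2 WRITE d 44 -> keep
  v3 WRITE a 39 -> skip
  v4 WRITE a 25 -> skip
  v5 WRITE c 8 -> skip
  v6 WRITE b 38 -> skip
  v7 WRITE d 15 -> drop (> snap)
  v8 WRITE a 37 -> skip
  v9 WRITE d 44 -> drop (> snap)
  v10 WRITE b 8 -> skip
  v11 WRITE b 30 -> skip
  v12 WRITE a 0 -> skip
  v13 WRITE d 17 -> drop (> snap)
  v14 WRITE b 36 -> skip
Collected: [(2, 44)]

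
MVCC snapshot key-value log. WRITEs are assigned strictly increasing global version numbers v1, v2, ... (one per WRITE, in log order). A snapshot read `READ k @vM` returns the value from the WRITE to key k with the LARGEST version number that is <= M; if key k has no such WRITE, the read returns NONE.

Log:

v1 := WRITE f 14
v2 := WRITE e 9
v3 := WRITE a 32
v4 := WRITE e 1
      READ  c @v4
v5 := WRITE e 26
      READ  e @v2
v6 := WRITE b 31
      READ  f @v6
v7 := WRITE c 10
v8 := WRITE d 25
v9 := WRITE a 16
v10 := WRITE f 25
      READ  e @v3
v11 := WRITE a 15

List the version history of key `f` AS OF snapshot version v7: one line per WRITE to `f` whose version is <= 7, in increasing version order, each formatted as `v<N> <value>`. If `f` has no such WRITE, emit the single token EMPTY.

Scan writes for key=f with version <= 7:
  v1 WRITE f 14 -> keep
  v2 WRITE e 9 -> skip
  v3 WRITE a 32 -> skip
  v4 WRITE e 1 -> skip
  v5 WRITE e 26 -> skip
  v6 WRITE b 31 -> skip
  v7 WRITE c 10 -> skip
  v8 WRITE d 25 -> skip
  v9 WRITE a 16 -> skip
  v10 WRITE f 25 -> drop (> snap)
  v11 WRITE a 15 -> skip
Collected: [(1, 14)]

Answer: v1 14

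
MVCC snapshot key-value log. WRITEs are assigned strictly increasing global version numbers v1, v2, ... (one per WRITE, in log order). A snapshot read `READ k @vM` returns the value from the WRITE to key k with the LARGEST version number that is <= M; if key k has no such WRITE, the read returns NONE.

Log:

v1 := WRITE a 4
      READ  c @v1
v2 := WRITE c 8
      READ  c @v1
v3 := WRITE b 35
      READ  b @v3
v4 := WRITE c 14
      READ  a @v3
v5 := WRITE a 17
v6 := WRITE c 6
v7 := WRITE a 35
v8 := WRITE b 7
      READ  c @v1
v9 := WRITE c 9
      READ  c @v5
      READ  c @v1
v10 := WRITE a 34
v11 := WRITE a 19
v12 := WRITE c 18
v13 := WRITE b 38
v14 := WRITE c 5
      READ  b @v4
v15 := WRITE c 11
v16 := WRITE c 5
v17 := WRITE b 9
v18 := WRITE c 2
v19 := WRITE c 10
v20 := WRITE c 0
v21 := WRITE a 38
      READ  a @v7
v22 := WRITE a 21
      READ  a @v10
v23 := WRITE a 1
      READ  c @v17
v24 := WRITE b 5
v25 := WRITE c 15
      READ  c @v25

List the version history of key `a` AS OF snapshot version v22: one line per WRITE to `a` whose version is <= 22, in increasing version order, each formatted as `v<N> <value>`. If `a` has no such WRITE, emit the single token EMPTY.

Scan writes for key=a with version <= 22:
  v1 WRITE a 4 -> keep
  v2 WRITE c 8 -> skip
  v3 WRITE b 35 -> skip
  v4 WRITE c 14 -> skip
  v5 WRITE a 17 -> keep
  v6 WRITE c 6 -> skip
  v7 WRITE a 35 -> keep
  v8 WRITE b 7 -> skip
  v9 WRITE c 9 -> skip
  v10 WRITE a 34 -> keep
  v11 WRITE a 19 -> keep
  v12 WRITE c 18 -> skip
  v13 WRITE b 38 -> skip
  v14 WRITE c 5 -> skip
  v15 WRITE c 11 -> skip
  v16 WRITE c 5 -> skip
  v17 WRITE b 9 -> skip
  v18 WRITE c 2 -> skip
  v19 WRITE c 10 -> skip
  v20 WRITE c 0 -> skip
  v21 WRITE a 38 -> keep
  v22 WRITE a 21 -> keep
  v23 WRITE a 1 -> drop (> snap)
  v24 WRITE b 5 -> skip
  v25 WRITE c 15 -> skip
Collected: [(1, 4), (5, 17), (7, 35), (10, 34), (11, 19), (21, 38), (22, 21)]

Answer: v1 4
v5 17
v7 35
v10 34
v11 19
v21 38
v22 21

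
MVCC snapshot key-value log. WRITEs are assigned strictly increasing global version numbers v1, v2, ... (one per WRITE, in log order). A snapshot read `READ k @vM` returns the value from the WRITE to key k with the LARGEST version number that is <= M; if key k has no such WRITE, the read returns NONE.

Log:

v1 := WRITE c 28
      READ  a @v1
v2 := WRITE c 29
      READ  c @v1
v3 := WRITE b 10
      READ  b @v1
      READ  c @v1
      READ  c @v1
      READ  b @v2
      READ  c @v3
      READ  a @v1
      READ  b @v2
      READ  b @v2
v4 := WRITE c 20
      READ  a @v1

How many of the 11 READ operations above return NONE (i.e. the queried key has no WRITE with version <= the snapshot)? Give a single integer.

Answer: 7

Derivation:
v1: WRITE c=28  (c history now [(1, 28)])
READ a @v1: history=[] -> no version <= 1 -> NONE
v2: WRITE c=29  (c history now [(1, 28), (2, 29)])
READ c @v1: history=[(1, 28), (2, 29)] -> pick v1 -> 28
v3: WRITE b=10  (b history now [(3, 10)])
READ b @v1: history=[(3, 10)] -> no version <= 1 -> NONE
READ c @v1: history=[(1, 28), (2, 29)] -> pick v1 -> 28
READ c @v1: history=[(1, 28), (2, 29)] -> pick v1 -> 28
READ b @v2: history=[(3, 10)] -> no version <= 2 -> NONE
READ c @v3: history=[(1, 28), (2, 29)] -> pick v2 -> 29
READ a @v1: history=[] -> no version <= 1 -> NONE
READ b @v2: history=[(3, 10)] -> no version <= 2 -> NONE
READ b @v2: history=[(3, 10)] -> no version <= 2 -> NONE
v4: WRITE c=20  (c history now [(1, 28), (2, 29), (4, 20)])
READ a @v1: history=[] -> no version <= 1 -> NONE
Read results in order: ['NONE', '28', 'NONE', '28', '28', 'NONE', '29', 'NONE', 'NONE', 'NONE', 'NONE']
NONE count = 7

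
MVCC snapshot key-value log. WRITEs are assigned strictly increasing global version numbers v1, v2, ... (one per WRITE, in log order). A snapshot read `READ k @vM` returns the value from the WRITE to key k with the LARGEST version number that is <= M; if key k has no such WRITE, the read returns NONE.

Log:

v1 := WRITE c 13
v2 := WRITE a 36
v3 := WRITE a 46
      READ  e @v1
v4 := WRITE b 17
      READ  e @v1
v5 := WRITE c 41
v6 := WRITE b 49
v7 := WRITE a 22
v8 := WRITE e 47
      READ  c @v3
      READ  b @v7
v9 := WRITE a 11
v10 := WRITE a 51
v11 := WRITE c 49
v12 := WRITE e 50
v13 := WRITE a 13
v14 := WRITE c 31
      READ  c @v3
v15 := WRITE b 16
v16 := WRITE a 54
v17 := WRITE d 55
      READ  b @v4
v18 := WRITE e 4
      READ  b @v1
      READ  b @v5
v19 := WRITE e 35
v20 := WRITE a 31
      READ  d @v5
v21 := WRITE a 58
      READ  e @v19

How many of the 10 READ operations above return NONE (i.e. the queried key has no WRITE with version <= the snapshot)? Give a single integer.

Answer: 4

Derivation:
v1: WRITE c=13  (c history now [(1, 13)])
v2: WRITE a=36  (a history now [(2, 36)])
v3: WRITE a=46  (a history now [(2, 36), (3, 46)])
READ e @v1: history=[] -> no version <= 1 -> NONE
v4: WRITE b=17  (b history now [(4, 17)])
READ e @v1: history=[] -> no version <= 1 -> NONE
v5: WRITE c=41  (c history now [(1, 13), (5, 41)])
v6: WRITE b=49  (b history now [(4, 17), (6, 49)])
v7: WRITE a=22  (a history now [(2, 36), (3, 46), (7, 22)])
v8: WRITE e=47  (e history now [(8, 47)])
READ c @v3: history=[(1, 13), (5, 41)] -> pick v1 -> 13
READ b @v7: history=[(4, 17), (6, 49)] -> pick v6 -> 49
v9: WRITE a=11  (a history now [(2, 36), (3, 46), (7, 22), (9, 11)])
v10: WRITE a=51  (a history now [(2, 36), (3, 46), (7, 22), (9, 11), (10, 51)])
v11: WRITE c=49  (c history now [(1, 13), (5, 41), (11, 49)])
v12: WRITE e=50  (e history now [(8, 47), (12, 50)])
v13: WRITE a=13  (a history now [(2, 36), (3, 46), (7, 22), (9, 11), (10, 51), (13, 13)])
v14: WRITE c=31  (c history now [(1, 13), (5, 41), (11, 49), (14, 31)])
READ c @v3: history=[(1, 13), (5, 41), (11, 49), (14, 31)] -> pick v1 -> 13
v15: WRITE b=16  (b history now [(4, 17), (6, 49), (15, 16)])
v16: WRITE a=54  (a history now [(2, 36), (3, 46), (7, 22), (9, 11), (10, 51), (13, 13), (16, 54)])
v17: WRITE d=55  (d history now [(17, 55)])
READ b @v4: history=[(4, 17), (6, 49), (15, 16)] -> pick v4 -> 17
v18: WRITE e=4  (e history now [(8, 47), (12, 50), (18, 4)])
READ b @v1: history=[(4, 17), (6, 49), (15, 16)] -> no version <= 1 -> NONE
READ b @v5: history=[(4, 17), (6, 49), (15, 16)] -> pick v4 -> 17
v19: WRITE e=35  (e history now [(8, 47), (12, 50), (18, 4), (19, 35)])
v20: WRITE a=31  (a history now [(2, 36), (3, 46), (7, 22), (9, 11), (10, 51), (13, 13), (16, 54), (20, 31)])
READ d @v5: history=[(17, 55)] -> no version <= 5 -> NONE
v21: WRITE a=58  (a history now [(2, 36), (3, 46), (7, 22), (9, 11), (10, 51), (13, 13), (16, 54), (20, 31), (21, 58)])
READ e @v19: history=[(8, 47), (12, 50), (18, 4), (19, 35)] -> pick v19 -> 35
Read results in order: ['NONE', 'NONE', '13', '49', '13', '17', 'NONE', '17', 'NONE', '35']
NONE count = 4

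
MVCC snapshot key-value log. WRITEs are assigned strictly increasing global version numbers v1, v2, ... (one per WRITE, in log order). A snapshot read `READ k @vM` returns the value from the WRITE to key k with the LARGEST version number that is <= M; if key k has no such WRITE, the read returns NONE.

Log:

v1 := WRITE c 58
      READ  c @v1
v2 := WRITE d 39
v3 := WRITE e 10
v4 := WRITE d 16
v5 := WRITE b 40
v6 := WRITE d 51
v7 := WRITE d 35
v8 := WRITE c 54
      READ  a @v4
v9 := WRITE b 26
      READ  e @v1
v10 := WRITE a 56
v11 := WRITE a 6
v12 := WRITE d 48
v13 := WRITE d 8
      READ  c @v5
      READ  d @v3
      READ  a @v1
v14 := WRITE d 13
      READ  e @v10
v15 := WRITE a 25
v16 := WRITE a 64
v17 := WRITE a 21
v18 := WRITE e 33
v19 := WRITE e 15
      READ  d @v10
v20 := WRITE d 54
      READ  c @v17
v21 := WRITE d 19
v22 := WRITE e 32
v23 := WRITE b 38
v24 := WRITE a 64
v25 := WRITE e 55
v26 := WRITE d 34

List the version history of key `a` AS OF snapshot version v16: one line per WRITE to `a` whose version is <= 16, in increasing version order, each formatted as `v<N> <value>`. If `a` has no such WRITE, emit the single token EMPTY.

Answer: v10 56
v11 6
v15 25
v16 64

Derivation:
Scan writes for key=a with version <= 16:
  v1 WRITE c 58 -> skip
  v2 WRITE d 39 -> skip
  v3 WRITE e 10 -> skip
  v4 WRITE d 16 -> skip
  v5 WRITE b 40 -> skip
  v6 WRITE d 51 -> skip
  v7 WRITE d 35 -> skip
  v8 WRITE c 54 -> skip
  v9 WRITE b 26 -> skip
  v10 WRITE a 56 -> keep
  v11 WRITE a 6 -> keep
  v12 WRITE d 48 -> skip
  v13 WRITE d 8 -> skip
  v14 WRITE d 13 -> skip
  v15 WRITE a 25 -> keep
  v16 WRITE a 64 -> keep
  v17 WRITE a 21 -> drop (> snap)
  v18 WRITE e 33 -> skip
  v19 WRITE e 15 -> skip
  v20 WRITE d 54 -> skip
  v21 WRITE d 19 -> skip
  v22 WRITE e 32 -> skip
  v23 WRITE b 38 -> skip
  v24 WRITE a 64 -> drop (> snap)
  v25 WRITE e 55 -> skip
  v26 WRITE d 34 -> skip
Collected: [(10, 56), (11, 6), (15, 25), (16, 64)]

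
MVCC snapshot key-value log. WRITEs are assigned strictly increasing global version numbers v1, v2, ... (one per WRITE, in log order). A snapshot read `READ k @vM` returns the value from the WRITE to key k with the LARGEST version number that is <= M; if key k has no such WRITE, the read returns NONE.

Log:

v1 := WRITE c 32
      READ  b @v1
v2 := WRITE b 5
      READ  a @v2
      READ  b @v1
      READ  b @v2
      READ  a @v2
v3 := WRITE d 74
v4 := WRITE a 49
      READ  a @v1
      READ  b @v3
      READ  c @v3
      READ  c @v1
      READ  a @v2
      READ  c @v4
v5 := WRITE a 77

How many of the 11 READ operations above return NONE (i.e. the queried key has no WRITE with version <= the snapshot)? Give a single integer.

Answer: 6

Derivation:
v1: WRITE c=32  (c history now [(1, 32)])
READ b @v1: history=[] -> no version <= 1 -> NONE
v2: WRITE b=5  (b history now [(2, 5)])
READ a @v2: history=[] -> no version <= 2 -> NONE
READ b @v1: history=[(2, 5)] -> no version <= 1 -> NONE
READ b @v2: history=[(2, 5)] -> pick v2 -> 5
READ a @v2: history=[] -> no version <= 2 -> NONE
v3: WRITE d=74  (d history now [(3, 74)])
v4: WRITE a=49  (a history now [(4, 49)])
READ a @v1: history=[(4, 49)] -> no version <= 1 -> NONE
READ b @v3: history=[(2, 5)] -> pick v2 -> 5
READ c @v3: history=[(1, 32)] -> pick v1 -> 32
READ c @v1: history=[(1, 32)] -> pick v1 -> 32
READ a @v2: history=[(4, 49)] -> no version <= 2 -> NONE
READ c @v4: history=[(1, 32)] -> pick v1 -> 32
v5: WRITE a=77  (a history now [(4, 49), (5, 77)])
Read results in order: ['NONE', 'NONE', 'NONE', '5', 'NONE', 'NONE', '5', '32', '32', 'NONE', '32']
NONE count = 6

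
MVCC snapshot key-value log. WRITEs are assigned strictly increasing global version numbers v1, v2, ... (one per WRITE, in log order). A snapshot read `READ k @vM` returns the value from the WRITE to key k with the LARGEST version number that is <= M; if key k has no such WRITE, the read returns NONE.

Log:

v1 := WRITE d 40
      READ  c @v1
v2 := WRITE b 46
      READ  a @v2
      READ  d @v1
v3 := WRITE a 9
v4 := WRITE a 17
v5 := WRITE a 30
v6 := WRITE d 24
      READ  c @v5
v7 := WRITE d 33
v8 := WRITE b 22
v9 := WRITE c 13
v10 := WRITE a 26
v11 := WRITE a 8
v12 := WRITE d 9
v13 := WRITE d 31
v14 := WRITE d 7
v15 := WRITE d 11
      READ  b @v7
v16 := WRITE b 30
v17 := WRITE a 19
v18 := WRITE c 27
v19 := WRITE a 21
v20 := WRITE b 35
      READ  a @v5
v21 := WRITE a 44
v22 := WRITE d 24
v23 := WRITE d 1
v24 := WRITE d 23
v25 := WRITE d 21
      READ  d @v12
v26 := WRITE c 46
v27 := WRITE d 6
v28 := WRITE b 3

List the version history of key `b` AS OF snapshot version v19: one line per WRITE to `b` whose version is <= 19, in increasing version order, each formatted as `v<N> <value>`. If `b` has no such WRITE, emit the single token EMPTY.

Answer: v2 46
v8 22
v16 30

Derivation:
Scan writes for key=b with version <= 19:
  v1 WRITE d 40 -> skip
  v2 WRITE b 46 -> keep
  v3 WRITE a 9 -> skip
  v4 WRITE a 17 -> skip
  v5 WRITE a 30 -> skip
  v6 WRITE d 24 -> skip
  v7 WRITE d 33 -> skip
  v8 WRITE b 22 -> keep
  v9 WRITE c 13 -> skip
  v10 WRITE a 26 -> skip
  v11 WRITE a 8 -> skip
  v12 WRITE d 9 -> skip
  v13 WRITE d 31 -> skip
  v14 WRITE d 7 -> skip
  v15 WRITE d 11 -> skip
  v16 WRITE b 30 -> keep
  v17 WRITE a 19 -> skip
  v18 WRITE c 27 -> skip
  v19 WRITE a 21 -> skip
  v20 WRITE b 35 -> drop (> snap)
  v21 WRITE a 44 -> skip
  v22 WRITE d 24 -> skip
  v23 WRITE d 1 -> skip
  v24 WRITE d 23 -> skip
  v25 WRITE d 21 -> skip
  v26 WRITE c 46 -> skip
  v27 WRITE d 6 -> skip
  v28 WRITE b 3 -> drop (> snap)
Collected: [(2, 46), (8, 22), (16, 30)]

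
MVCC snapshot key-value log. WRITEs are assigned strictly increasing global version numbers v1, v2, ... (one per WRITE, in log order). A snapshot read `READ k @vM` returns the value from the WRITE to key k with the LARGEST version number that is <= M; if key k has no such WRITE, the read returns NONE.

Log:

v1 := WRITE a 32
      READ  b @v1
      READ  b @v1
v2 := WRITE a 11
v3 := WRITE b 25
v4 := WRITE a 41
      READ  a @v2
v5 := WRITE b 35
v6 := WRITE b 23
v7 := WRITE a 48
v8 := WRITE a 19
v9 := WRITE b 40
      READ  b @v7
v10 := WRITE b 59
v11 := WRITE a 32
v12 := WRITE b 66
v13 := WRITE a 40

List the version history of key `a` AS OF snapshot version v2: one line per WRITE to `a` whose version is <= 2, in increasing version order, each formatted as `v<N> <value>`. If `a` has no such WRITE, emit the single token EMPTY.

Answer: v1 32
v2 11

Derivation:
Scan writes for key=a with version <= 2:
  v1 WRITE a 32 -> keep
  v2 WRITE a 11 -> keep
  v3 WRITE b 25 -> skip
  v4 WRITE a 41 -> drop (> snap)
  v5 WRITE b 35 -> skip
  v6 WRITE b 23 -> skip
  v7 WRITE a 48 -> drop (> snap)
  v8 WRITE a 19 -> drop (> snap)
  v9 WRITE b 40 -> skip
  v10 WRITE b 59 -> skip
  v11 WRITE a 32 -> drop (> snap)
  v12 WRITE b 66 -> skip
  v13 WRITE a 40 -> drop (> snap)
Collected: [(1, 32), (2, 11)]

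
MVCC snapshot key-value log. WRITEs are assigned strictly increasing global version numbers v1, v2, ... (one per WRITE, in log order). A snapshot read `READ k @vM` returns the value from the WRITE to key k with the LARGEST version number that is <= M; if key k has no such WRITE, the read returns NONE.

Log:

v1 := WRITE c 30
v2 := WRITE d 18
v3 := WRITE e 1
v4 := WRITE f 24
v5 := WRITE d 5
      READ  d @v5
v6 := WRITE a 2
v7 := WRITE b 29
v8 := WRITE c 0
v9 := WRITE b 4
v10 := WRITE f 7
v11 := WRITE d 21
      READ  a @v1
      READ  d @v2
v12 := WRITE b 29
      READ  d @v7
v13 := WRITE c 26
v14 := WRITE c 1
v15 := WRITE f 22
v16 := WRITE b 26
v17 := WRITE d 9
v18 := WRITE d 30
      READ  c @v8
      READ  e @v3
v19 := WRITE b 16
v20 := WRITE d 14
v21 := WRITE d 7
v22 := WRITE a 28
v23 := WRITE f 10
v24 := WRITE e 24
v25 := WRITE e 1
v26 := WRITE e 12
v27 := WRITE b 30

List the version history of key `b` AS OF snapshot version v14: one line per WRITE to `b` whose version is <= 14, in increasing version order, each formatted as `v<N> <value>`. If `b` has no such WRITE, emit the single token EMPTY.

Answer: v7 29
v9 4
v12 29

Derivation:
Scan writes for key=b with version <= 14:
  v1 WRITE c 30 -> skip
  v2 WRITE d 18 -> skip
  v3 WRITE e 1 -> skip
  v4 WRITE f 24 -> skip
  v5 WRITE d 5 -> skip
  v6 WRITE a 2 -> skip
  v7 WRITE b 29 -> keep
  v8 WRITE c 0 -> skip
  v9 WRITE b 4 -> keep
  v10 WRITE f 7 -> skip
  v11 WRITE d 21 -> skip
  v12 WRITE b 29 -> keep
  v13 WRITE c 26 -> skip
  v14 WRITE c 1 -> skip
  v15 WRITE f 22 -> skip
  v16 WRITE b 26 -> drop (> snap)
  v17 WRITE d 9 -> skip
  v18 WRITE d 30 -> skip
  v19 WRITE b 16 -> drop (> snap)
  v20 WRITE d 14 -> skip
  v21 WRITE d 7 -> skip
  v22 WRITE a 28 -> skip
  v23 WRITE f 10 -> skip
  v24 WRITE e 24 -> skip
  v25 WRITE e 1 -> skip
  v26 WRITE e 12 -> skip
  v27 WRITE b 30 -> drop (> snap)
Collected: [(7, 29), (9, 4), (12, 29)]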